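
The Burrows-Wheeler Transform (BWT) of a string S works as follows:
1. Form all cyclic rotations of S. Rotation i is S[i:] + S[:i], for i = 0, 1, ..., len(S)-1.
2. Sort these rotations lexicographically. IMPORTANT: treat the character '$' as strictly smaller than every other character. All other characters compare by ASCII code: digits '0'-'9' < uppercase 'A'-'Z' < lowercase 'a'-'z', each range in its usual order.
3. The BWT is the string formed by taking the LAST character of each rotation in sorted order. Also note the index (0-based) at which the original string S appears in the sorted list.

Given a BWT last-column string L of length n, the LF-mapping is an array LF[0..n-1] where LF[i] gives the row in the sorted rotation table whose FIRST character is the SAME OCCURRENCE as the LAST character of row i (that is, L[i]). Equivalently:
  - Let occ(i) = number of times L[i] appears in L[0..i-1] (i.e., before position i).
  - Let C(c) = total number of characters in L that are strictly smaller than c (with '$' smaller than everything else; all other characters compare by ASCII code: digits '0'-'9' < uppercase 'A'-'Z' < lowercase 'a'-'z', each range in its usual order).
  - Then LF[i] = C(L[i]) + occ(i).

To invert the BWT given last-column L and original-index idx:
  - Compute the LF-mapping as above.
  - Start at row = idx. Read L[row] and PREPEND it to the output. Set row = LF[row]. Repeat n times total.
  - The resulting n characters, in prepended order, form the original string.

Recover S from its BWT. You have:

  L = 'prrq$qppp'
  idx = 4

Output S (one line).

LF mapping: 1 7 8 5 0 6 2 3 4
Walk LF starting at row 4, prepending L[row]:
  step 1: row=4, L[4]='$', prepend. Next row=LF[4]=0
  step 2: row=0, L[0]='p', prepend. Next row=LF[0]=1
  step 3: row=1, L[1]='r', prepend. Next row=LF[1]=7
  step 4: row=7, L[7]='p', prepend. Next row=LF[7]=3
  step 5: row=3, L[3]='q', prepend. Next row=LF[3]=5
  step 6: row=5, L[5]='q', prepend. Next row=LF[5]=6
  step 7: row=6, L[6]='p', prepend. Next row=LF[6]=2
  step 8: row=2, L[2]='r', prepend. Next row=LF[2]=8
  step 9: row=8, L[8]='p', prepend. Next row=LF[8]=4
Reversed output: prpqqprp$

Answer: prpqqprp$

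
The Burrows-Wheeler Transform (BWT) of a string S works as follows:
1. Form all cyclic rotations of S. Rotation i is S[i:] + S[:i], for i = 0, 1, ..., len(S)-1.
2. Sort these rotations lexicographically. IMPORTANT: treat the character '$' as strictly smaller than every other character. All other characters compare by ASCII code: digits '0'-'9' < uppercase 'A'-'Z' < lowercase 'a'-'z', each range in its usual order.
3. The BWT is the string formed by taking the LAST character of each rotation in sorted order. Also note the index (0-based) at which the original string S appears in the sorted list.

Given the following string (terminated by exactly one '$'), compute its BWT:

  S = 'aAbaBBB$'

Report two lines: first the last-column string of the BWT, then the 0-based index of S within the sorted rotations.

All 8 rotations (rotation i = S[i:]+S[:i]):
  rot[0] = aAbaBBB$
  rot[1] = AbaBBB$a
  rot[2] = baBBB$aA
  rot[3] = aBBB$aAb
  rot[4] = BBB$aAba
  rot[5] = BB$aAbaB
  rot[6] = B$aAbaBB
  rot[7] = $aAbaBBB
Sorted (with $ < everything):
  sorted[0] = $aAbaBBB  (last char: 'B')
  sorted[1] = AbaBBB$a  (last char: 'a')
  sorted[2] = B$aAbaBB  (last char: 'B')
  sorted[3] = BB$aAbaB  (last char: 'B')
  sorted[4] = BBB$aAba  (last char: 'a')
  sorted[5] = aAbaBBB$  (last char: '$')
  sorted[6] = aBBB$aAb  (last char: 'b')
  sorted[7] = baBBB$aA  (last char: 'A')
Last column: BaBBa$bA
Original string S is at sorted index 5

Answer: BaBBa$bA
5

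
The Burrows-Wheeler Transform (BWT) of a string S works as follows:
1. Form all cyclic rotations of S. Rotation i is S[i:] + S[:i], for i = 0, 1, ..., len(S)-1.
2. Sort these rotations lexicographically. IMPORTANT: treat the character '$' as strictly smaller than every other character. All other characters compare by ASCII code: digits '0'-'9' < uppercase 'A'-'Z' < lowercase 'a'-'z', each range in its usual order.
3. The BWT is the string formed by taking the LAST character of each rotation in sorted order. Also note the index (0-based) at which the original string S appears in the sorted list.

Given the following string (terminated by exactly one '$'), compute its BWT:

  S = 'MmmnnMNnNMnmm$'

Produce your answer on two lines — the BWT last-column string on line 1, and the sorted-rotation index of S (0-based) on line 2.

Answer: mn$NnMmnMmnNMm
2

Derivation:
All 14 rotations (rotation i = S[i:]+S[:i]):
  rot[0] = MmmnnMNnNMnmm$
  rot[1] = mmnnMNnNMnmm$M
  rot[2] = mnnMNnNMnmm$Mm
  rot[3] = nnMNnNMnmm$Mmm
  rot[4] = nMNnNMnmm$Mmmn
  rot[5] = MNnNMnmm$Mmmnn
  rot[6] = NnNMnmm$MmmnnM
  rot[7] = nNMnmm$MmmnnMN
  rot[8] = NMnmm$MmmnnMNn
  rot[9] = Mnmm$MmmnnMNnN
  rot[10] = nmm$MmmnnMNnNM
  rot[11] = mm$MmmnnMNnNMn
  rot[12] = m$MmmnnMNnNMnm
  rot[13] = $MmmnnMNnNMnmm
Sorted (with $ < everything):
  sorted[0] = $MmmnnMNnNMnmm  (last char: 'm')
  sorted[1] = MNnNMnmm$Mmmnn  (last char: 'n')
  sorted[2] = MmmnnMNnNMnmm$  (last char: '$')
  sorted[3] = Mnmm$MmmnnMNnN  (last char: 'N')
  sorted[4] = NMnmm$MmmnnMNn  (last char: 'n')
  sorted[5] = NnNMnmm$MmmnnM  (last char: 'M')
  sorted[6] = m$MmmnnMNnNMnm  (last char: 'm')
  sorted[7] = mm$MmmnnMNnNMn  (last char: 'n')
  sorted[8] = mmnnMNnNMnmm$M  (last char: 'M')
  sorted[9] = mnnMNnNMnmm$Mm  (last char: 'm')
  sorted[10] = nMNnNMnmm$Mmmn  (last char: 'n')
  sorted[11] = nNMnmm$MmmnnMN  (last char: 'N')
  sorted[12] = nmm$MmmnnMNnNM  (last char: 'M')
  sorted[13] = nnMNnNMnmm$Mmm  (last char: 'm')
Last column: mn$NnMmnMmnNMm
Original string S is at sorted index 2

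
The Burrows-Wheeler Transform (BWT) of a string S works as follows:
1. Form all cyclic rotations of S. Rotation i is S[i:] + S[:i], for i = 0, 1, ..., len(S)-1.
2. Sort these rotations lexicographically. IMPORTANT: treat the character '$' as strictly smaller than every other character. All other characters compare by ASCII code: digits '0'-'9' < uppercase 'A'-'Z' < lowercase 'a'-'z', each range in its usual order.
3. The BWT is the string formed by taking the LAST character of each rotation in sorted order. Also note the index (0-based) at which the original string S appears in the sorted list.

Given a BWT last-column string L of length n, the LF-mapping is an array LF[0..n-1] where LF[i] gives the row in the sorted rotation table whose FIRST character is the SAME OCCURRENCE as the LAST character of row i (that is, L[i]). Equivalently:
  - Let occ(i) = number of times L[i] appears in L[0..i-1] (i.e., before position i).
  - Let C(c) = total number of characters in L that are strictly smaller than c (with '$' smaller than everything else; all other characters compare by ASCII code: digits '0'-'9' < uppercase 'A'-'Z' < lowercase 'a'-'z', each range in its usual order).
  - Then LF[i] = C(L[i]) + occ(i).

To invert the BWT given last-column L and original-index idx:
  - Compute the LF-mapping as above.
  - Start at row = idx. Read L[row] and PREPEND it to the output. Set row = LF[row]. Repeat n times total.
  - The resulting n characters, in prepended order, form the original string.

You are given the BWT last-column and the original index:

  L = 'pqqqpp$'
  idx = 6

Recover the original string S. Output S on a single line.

LF mapping: 1 4 5 6 2 3 0
Walk LF starting at row 6, prepending L[row]:
  step 1: row=6, L[6]='$', prepend. Next row=LF[6]=0
  step 2: row=0, L[0]='p', prepend. Next row=LF[0]=1
  step 3: row=1, L[1]='q', prepend. Next row=LF[1]=4
  step 4: row=4, L[4]='p', prepend. Next row=LF[4]=2
  step 5: row=2, L[2]='q', prepend. Next row=LF[2]=5
  step 6: row=5, L[5]='p', prepend. Next row=LF[5]=3
  step 7: row=3, L[3]='q', prepend. Next row=LF[3]=6
Reversed output: qpqpqp$

Answer: qpqpqp$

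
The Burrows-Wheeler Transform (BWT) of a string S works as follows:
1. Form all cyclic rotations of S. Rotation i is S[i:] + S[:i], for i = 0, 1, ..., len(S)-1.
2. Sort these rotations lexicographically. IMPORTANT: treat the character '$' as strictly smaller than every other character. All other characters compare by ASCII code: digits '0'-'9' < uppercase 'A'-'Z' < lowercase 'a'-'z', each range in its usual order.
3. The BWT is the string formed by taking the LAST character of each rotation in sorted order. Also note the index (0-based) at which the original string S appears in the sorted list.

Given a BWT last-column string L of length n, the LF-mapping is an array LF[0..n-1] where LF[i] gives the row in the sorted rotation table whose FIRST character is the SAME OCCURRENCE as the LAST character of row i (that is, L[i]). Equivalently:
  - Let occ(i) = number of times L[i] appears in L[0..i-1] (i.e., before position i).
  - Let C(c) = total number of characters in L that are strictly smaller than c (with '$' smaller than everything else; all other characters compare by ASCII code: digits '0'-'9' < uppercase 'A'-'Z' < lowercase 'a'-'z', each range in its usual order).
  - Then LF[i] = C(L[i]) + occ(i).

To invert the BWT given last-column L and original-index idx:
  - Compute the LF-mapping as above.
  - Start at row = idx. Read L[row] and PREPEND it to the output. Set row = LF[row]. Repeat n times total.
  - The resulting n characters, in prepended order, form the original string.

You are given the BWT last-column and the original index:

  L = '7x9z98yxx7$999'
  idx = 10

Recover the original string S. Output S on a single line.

Answer: x9y9x9z8997x7$

Derivation:
LF mapping: 1 9 4 13 5 3 12 10 11 2 0 6 7 8
Walk LF starting at row 10, prepending L[row]:
  step 1: row=10, L[10]='$', prepend. Next row=LF[10]=0
  step 2: row=0, L[0]='7', prepend. Next row=LF[0]=1
  step 3: row=1, L[1]='x', prepend. Next row=LF[1]=9
  step 4: row=9, L[9]='7', prepend. Next row=LF[9]=2
  step 5: row=2, L[2]='9', prepend. Next row=LF[2]=4
  step 6: row=4, L[4]='9', prepend. Next row=LF[4]=5
  step 7: row=5, L[5]='8', prepend. Next row=LF[5]=3
  step 8: row=3, L[3]='z', prepend. Next row=LF[3]=13
  step 9: row=13, L[13]='9', prepend. Next row=LF[13]=8
  step 10: row=8, L[8]='x', prepend. Next row=LF[8]=11
  step 11: row=11, L[11]='9', prepend. Next row=LF[11]=6
  step 12: row=6, L[6]='y', prepend. Next row=LF[6]=12
  step 13: row=12, L[12]='9', prepend. Next row=LF[12]=7
  step 14: row=7, L[7]='x', prepend. Next row=LF[7]=10
Reversed output: x9y9x9z8997x7$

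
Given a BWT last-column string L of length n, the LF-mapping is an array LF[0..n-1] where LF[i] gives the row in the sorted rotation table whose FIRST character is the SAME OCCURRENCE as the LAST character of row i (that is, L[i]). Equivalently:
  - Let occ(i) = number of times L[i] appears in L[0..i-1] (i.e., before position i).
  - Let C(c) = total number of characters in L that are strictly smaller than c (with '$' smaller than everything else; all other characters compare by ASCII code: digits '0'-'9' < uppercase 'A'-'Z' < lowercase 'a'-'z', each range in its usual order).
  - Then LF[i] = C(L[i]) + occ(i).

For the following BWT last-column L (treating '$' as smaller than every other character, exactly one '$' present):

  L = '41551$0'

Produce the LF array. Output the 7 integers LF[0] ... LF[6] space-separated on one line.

Answer: 4 2 5 6 3 0 1

Derivation:
Char counts: '$':1, '0':1, '1':2, '4':1, '5':2
C (first-col start): C('$')=0, C('0')=1, C('1')=2, C('4')=4, C('5')=5
L[0]='4': occ=0, LF[0]=C('4')+0=4+0=4
L[1]='1': occ=0, LF[1]=C('1')+0=2+0=2
L[2]='5': occ=0, LF[2]=C('5')+0=5+0=5
L[3]='5': occ=1, LF[3]=C('5')+1=5+1=6
L[4]='1': occ=1, LF[4]=C('1')+1=2+1=3
L[5]='$': occ=0, LF[5]=C('$')+0=0+0=0
L[6]='0': occ=0, LF[6]=C('0')+0=1+0=1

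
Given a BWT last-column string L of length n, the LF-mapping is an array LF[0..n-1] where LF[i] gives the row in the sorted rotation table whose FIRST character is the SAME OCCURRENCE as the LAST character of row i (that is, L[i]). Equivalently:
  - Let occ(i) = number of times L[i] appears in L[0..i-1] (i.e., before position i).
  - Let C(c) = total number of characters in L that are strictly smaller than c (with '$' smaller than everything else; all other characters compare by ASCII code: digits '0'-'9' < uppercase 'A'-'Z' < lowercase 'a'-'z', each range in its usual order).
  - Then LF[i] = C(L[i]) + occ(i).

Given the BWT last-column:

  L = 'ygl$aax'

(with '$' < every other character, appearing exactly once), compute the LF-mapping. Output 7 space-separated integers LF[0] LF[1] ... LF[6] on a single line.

Char counts: '$':1, 'a':2, 'g':1, 'l':1, 'x':1, 'y':1
C (first-col start): C('$')=0, C('a')=1, C('g')=3, C('l')=4, C('x')=5, C('y')=6
L[0]='y': occ=0, LF[0]=C('y')+0=6+0=6
L[1]='g': occ=0, LF[1]=C('g')+0=3+0=3
L[2]='l': occ=0, LF[2]=C('l')+0=4+0=4
L[3]='$': occ=0, LF[3]=C('$')+0=0+0=0
L[4]='a': occ=0, LF[4]=C('a')+0=1+0=1
L[5]='a': occ=1, LF[5]=C('a')+1=1+1=2
L[6]='x': occ=0, LF[6]=C('x')+0=5+0=5

Answer: 6 3 4 0 1 2 5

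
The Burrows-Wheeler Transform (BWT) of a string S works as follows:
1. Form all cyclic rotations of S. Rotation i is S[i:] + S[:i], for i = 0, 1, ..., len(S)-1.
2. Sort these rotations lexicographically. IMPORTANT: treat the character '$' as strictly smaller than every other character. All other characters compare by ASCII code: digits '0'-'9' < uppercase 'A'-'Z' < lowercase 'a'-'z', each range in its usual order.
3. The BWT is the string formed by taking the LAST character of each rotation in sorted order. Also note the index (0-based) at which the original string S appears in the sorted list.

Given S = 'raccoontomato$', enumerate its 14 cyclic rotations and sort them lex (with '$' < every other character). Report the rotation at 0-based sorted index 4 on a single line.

Answer: coontomato$rac

Derivation:
All 14 rotations (rotation i = S[i:]+S[:i]):
  rot[0] = raccoontomato$
  rot[1] = accoontomato$r
  rot[2] = ccoontomato$ra
  rot[3] = coontomato$rac
  rot[4] = oontomato$racc
  rot[5] = ontomato$racco
  rot[6] = ntomato$raccoo
  rot[7] = tomato$raccoon
  rot[8] = omato$raccoont
  rot[9] = mato$raccoonto
  rot[10] = ato$raccoontom
  rot[11] = to$raccoontoma
  rot[12] = o$raccoontomat
  rot[13] = $raccoontomato
Sorted (with $ < everything):
  sorted[0] = $raccoontomato
  sorted[1] = accoontomato$r
  sorted[2] = ato$raccoontom
  sorted[3] = ccoontomato$ra
  sorted[4] = coontomato$rac
  sorted[5] = mato$raccoonto
  sorted[6] = ntomato$raccoo
  sorted[7] = o$raccoontomat
  sorted[8] = omato$raccoont
  sorted[9] = ontomato$racco
  sorted[10] = oontomato$racc
  sorted[11] = raccoontomato$
  sorted[12] = to$raccoontoma
  sorted[13] = tomato$raccoon
sorted[4] = coontomato$rac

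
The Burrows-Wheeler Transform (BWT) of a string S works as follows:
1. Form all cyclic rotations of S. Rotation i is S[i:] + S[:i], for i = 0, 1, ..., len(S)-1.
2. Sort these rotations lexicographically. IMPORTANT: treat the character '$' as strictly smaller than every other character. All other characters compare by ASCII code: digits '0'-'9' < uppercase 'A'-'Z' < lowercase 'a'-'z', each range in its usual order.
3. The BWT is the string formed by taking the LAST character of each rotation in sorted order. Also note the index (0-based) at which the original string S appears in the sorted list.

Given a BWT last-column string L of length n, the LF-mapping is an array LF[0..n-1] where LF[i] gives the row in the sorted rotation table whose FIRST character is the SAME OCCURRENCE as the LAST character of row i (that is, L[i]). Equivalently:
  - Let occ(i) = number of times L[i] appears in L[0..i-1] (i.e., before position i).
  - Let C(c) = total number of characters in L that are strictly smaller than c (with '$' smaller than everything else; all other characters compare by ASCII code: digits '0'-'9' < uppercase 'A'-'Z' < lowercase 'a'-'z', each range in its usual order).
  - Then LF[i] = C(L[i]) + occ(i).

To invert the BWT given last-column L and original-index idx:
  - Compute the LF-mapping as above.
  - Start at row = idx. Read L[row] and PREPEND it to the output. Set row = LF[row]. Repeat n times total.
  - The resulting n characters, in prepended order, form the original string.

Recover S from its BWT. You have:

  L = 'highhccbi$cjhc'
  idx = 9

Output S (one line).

LF mapping: 7 11 6 8 9 2 3 1 12 0 4 13 10 5
Walk LF starting at row 9, prepending L[row]:
  step 1: row=9, L[9]='$', prepend. Next row=LF[9]=0
  step 2: row=0, L[0]='h', prepend. Next row=LF[0]=7
  step 3: row=7, L[7]='b', prepend. Next row=LF[7]=1
  step 4: row=1, L[1]='i', prepend. Next row=LF[1]=11
  step 5: row=11, L[11]='j', prepend. Next row=LF[11]=13
  step 6: row=13, L[13]='c', prepend. Next row=LF[13]=5
  step 7: row=5, L[5]='c', prepend. Next row=LF[5]=2
  step 8: row=2, L[2]='g', prepend. Next row=LF[2]=6
  step 9: row=6, L[6]='c', prepend. Next row=LF[6]=3
  step 10: row=3, L[3]='h', prepend. Next row=LF[3]=8
  step 11: row=8, L[8]='i', prepend. Next row=LF[8]=12
  step 12: row=12, L[12]='h', prepend. Next row=LF[12]=10
  step 13: row=10, L[10]='c', prepend. Next row=LF[10]=4
  step 14: row=4, L[4]='h', prepend. Next row=LF[4]=9
Reversed output: hchihcgccjibh$

Answer: hchihcgccjibh$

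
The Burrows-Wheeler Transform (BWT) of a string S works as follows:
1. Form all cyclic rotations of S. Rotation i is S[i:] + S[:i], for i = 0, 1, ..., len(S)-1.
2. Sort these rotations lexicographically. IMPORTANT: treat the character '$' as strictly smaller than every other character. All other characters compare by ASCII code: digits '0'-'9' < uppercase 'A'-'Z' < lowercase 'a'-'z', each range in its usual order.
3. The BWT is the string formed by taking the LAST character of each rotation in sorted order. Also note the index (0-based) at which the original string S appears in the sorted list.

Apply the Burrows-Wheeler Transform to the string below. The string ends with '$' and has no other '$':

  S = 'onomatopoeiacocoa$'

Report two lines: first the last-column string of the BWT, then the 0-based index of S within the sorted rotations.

All 18 rotations (rotation i = S[i:]+S[:i]):
  rot[0] = onomatopoeiacocoa$
  rot[1] = nomatopoeiacocoa$o
  rot[2] = omatopoeiacocoa$on
  rot[3] = matopoeiacocoa$ono
  rot[4] = atopoeiacocoa$onom
  rot[5] = topoeiacocoa$onoma
  rot[6] = opoeiacocoa$onomat
  rot[7] = poeiacocoa$onomato
  rot[8] = oeiacocoa$onomatop
  rot[9] = eiacocoa$onomatopo
  rot[10] = iacocoa$onomatopoe
  rot[11] = acocoa$onomatopoei
  rot[12] = cocoa$onomatopoeia
  rot[13] = ocoa$onomatopoeiac
  rot[14] = coa$onomatopoeiaco
  rot[15] = oa$onomatopoeiacoc
  rot[16] = a$onomatopoeiacoco
  rot[17] = $onomatopoeiacocoa
Sorted (with $ < everything):
  sorted[0] = $onomatopoeiacocoa  (last char: 'a')
  sorted[1] = a$onomatopoeiacoco  (last char: 'o')
  sorted[2] = acocoa$onomatopoei  (last char: 'i')
  sorted[3] = atopoeiacocoa$onom  (last char: 'm')
  sorted[4] = coa$onomatopoeiaco  (last char: 'o')
  sorted[5] = cocoa$onomatopoeia  (last char: 'a')
  sorted[6] = eiacocoa$onomatopo  (last char: 'o')
  sorted[7] = iacocoa$onomatopoe  (last char: 'e')
  sorted[8] = matopoeiacocoa$ono  (last char: 'o')
  sorted[9] = nomatopoeiacocoa$o  (last char: 'o')
  sorted[10] = oa$onomatopoeiacoc  (last char: 'c')
  sorted[11] = ocoa$onomatopoeiac  (last char: 'c')
  sorted[12] = oeiacocoa$onomatop  (last char: 'p')
  sorted[13] = omatopoeiacocoa$on  (last char: 'n')
  sorted[14] = onomatopoeiacocoa$  (last char: '$')
  sorted[15] = opoeiacocoa$onomat  (last char: 't')
  sorted[16] = poeiacocoa$onomato  (last char: 'o')
  sorted[17] = topoeiacocoa$onoma  (last char: 'a')
Last column: aoimoaoeooccpn$toa
Original string S is at sorted index 14

Answer: aoimoaoeooccpn$toa
14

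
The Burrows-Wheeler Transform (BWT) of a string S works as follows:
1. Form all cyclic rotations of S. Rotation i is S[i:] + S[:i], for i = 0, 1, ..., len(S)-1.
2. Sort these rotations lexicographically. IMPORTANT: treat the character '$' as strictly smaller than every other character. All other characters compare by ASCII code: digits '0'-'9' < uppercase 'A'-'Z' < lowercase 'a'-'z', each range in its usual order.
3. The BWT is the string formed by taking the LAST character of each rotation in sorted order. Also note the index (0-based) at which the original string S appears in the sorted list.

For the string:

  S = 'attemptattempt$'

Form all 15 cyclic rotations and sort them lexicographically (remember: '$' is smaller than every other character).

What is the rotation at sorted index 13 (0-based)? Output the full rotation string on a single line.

Answer: ttempt$attempta

Derivation:
All 15 rotations (rotation i = S[i:]+S[:i]):
  rot[0] = attemptattempt$
  rot[1] = ttemptattempt$a
  rot[2] = temptattempt$at
  rot[3] = emptattempt$att
  rot[4] = mptattempt$atte
  rot[5] = ptattempt$attem
  rot[6] = tattempt$attemp
  rot[7] = attempt$attempt
  rot[8] = ttempt$attempta
  rot[9] = tempt$attemptat
  rot[10] = empt$attemptatt
  rot[11] = mpt$attemptatte
  rot[12] = pt$attemptattem
  rot[13] = t$attemptattemp
  rot[14] = $attemptattempt
Sorted (with $ < everything):
  sorted[0] = $attemptattempt
  sorted[1] = attempt$attempt
  sorted[2] = attemptattempt$
  sorted[3] = empt$attemptatt
  sorted[4] = emptattempt$att
  sorted[5] = mpt$attemptatte
  sorted[6] = mptattempt$atte
  sorted[7] = pt$attemptattem
  sorted[8] = ptattempt$attem
  sorted[9] = t$attemptattemp
  sorted[10] = tattempt$attemp
  sorted[11] = tempt$attemptat
  sorted[12] = temptattempt$at
  sorted[13] = ttempt$attempta
  sorted[14] = ttemptattempt$a
sorted[13] = ttempt$attempta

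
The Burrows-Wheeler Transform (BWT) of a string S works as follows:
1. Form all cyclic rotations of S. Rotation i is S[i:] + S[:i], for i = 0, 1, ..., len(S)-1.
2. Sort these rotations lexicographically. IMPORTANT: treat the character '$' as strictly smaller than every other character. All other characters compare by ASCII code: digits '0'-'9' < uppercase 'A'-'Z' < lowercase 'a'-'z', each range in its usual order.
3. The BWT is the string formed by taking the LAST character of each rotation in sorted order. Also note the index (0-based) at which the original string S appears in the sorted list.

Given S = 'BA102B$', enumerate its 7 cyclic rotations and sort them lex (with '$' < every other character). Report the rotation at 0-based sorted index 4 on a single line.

All 7 rotations (rotation i = S[i:]+S[:i]):
  rot[0] = BA102B$
  rot[1] = A102B$B
  rot[2] = 102B$BA
  rot[3] = 02B$BA1
  rot[4] = 2B$BA10
  rot[5] = B$BA102
  rot[6] = $BA102B
Sorted (with $ < everything):
  sorted[0] = $BA102B
  sorted[1] = 02B$BA1
  sorted[2] = 102B$BA
  sorted[3] = 2B$BA10
  sorted[4] = A102B$B
  sorted[5] = B$BA102
  sorted[6] = BA102B$
sorted[4] = A102B$B

Answer: A102B$B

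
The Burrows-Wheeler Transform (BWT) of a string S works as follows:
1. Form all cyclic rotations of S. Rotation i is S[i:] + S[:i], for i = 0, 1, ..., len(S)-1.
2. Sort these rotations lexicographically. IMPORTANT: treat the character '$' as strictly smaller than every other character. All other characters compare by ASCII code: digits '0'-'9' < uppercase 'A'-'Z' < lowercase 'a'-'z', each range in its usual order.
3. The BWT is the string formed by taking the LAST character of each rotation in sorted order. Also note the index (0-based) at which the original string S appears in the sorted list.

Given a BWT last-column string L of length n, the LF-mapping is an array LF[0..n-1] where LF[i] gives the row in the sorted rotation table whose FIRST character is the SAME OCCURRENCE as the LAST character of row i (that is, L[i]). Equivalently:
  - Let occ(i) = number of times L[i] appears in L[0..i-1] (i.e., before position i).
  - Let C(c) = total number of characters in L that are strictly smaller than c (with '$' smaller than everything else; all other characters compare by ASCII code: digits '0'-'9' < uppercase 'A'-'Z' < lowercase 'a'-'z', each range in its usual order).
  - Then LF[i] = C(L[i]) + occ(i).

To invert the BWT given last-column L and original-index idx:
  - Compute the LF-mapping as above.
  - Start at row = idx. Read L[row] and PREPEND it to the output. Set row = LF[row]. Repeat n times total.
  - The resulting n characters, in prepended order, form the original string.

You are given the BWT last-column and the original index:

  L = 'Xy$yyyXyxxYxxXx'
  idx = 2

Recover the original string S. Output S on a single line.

LF mapping: 1 10 0 11 12 13 2 14 5 6 4 7 8 3 9
Walk LF starting at row 2, prepending L[row]:
  step 1: row=2, L[2]='$', prepend. Next row=LF[2]=0
  step 2: row=0, L[0]='X', prepend. Next row=LF[0]=1
  step 3: row=1, L[1]='y', prepend. Next row=LF[1]=10
  step 4: row=10, L[10]='Y', prepend. Next row=LF[10]=4
  step 5: row=4, L[4]='y', prepend. Next row=LF[4]=12
  step 6: row=12, L[12]='x', prepend. Next row=LF[12]=8
  step 7: row=8, L[8]='x', prepend. Next row=LF[8]=5
  step 8: row=5, L[5]='y', prepend. Next row=LF[5]=13
  step 9: row=13, L[13]='X', prepend. Next row=LF[13]=3
  step 10: row=3, L[3]='y', prepend. Next row=LF[3]=11
  step 11: row=11, L[11]='x', prepend. Next row=LF[11]=7
  step 12: row=7, L[7]='y', prepend. Next row=LF[7]=14
  step 13: row=14, L[14]='x', prepend. Next row=LF[14]=9
  step 14: row=9, L[9]='x', prepend. Next row=LF[9]=6
  step 15: row=6, L[6]='X', prepend. Next row=LF[6]=2
Reversed output: XxxyxyXyxxyYyX$

Answer: XxxyxyXyxxyYyX$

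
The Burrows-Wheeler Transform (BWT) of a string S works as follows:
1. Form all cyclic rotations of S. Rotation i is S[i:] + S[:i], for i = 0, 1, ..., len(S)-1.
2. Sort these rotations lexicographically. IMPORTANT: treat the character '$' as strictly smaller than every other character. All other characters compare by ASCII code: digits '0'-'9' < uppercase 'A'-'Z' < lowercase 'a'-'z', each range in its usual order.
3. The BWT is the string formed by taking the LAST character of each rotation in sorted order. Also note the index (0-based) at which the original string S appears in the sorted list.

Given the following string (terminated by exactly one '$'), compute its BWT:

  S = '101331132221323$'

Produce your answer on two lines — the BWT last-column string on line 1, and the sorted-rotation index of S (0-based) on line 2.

All 16 rotations (rotation i = S[i:]+S[:i]):
  rot[0] = 101331132221323$
  rot[1] = 01331132221323$1
  rot[2] = 1331132221323$10
  rot[3] = 331132221323$101
  rot[4] = 31132221323$1013
  rot[5] = 1132221323$10133
  rot[6] = 132221323$101331
  rot[7] = 32221323$1013311
  rot[8] = 2221323$10133113
  rot[9] = 221323$101331132
  rot[10] = 21323$1013311322
  rot[11] = 1323$10133113222
  rot[12] = 323$101331132221
  rot[13] = 23$1013311322213
  rot[14] = 3$10133113222132
  rot[15] = $101331132221323
Sorted (with $ < everything):
  sorted[0] = $101331132221323  (last char: '3')
  sorted[1] = 01331132221323$1  (last char: '1')
  sorted[2] = 101331132221323$  (last char: '$')
  sorted[3] = 1132221323$10133  (last char: '3')
  sorted[4] = 132221323$101331  (last char: '1')
  sorted[5] = 1323$10133113222  (last char: '2')
  sorted[6] = 1331132221323$10  (last char: '0')
  sorted[7] = 21323$1013311322  (last char: '2')
  sorted[8] = 221323$101331132  (last char: '2')
  sorted[9] = 2221323$10133113  (last char: '3')
  sorted[10] = 23$1013311322213  (last char: '3')
  sorted[11] = 3$10133113222132  (last char: '2')
  sorted[12] = 31132221323$1013  (last char: '3')
  sorted[13] = 32221323$1013311  (last char: '1')
  sorted[14] = 323$101331132221  (last char: '1')
  sorted[15] = 331132221323$101  (last char: '1')
Last column: 31$3120223323111
Original string S is at sorted index 2

Answer: 31$3120223323111
2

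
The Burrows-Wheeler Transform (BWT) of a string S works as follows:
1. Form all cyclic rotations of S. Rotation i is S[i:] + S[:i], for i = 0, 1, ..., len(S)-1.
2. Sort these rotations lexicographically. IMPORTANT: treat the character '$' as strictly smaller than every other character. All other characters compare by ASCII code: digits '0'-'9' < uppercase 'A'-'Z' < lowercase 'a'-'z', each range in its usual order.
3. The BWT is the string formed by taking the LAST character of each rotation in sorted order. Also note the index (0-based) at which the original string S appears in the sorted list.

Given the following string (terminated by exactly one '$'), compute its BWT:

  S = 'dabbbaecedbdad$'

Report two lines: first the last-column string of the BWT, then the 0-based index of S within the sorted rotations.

All 15 rotations (rotation i = S[i:]+S[:i]):
  rot[0] = dabbbaecedbdad$
  rot[1] = abbbaecedbdad$d
  rot[2] = bbbaecedbdad$da
  rot[3] = bbaecedbdad$dab
  rot[4] = baecedbdad$dabb
  rot[5] = aecedbdad$dabbb
  rot[6] = ecedbdad$dabbba
  rot[7] = cedbdad$dabbbae
  rot[8] = edbdad$dabbbaec
  rot[9] = dbdad$dabbbaece
  rot[10] = bdad$dabbbaeced
  rot[11] = dad$dabbbaecedb
  rot[12] = ad$dabbbaecedbd
  rot[13] = d$dabbbaecedbda
  rot[14] = $dabbbaecedbdad
Sorted (with $ < everything):
  sorted[0] = $dabbbaecedbdad  (last char: 'd')
  sorted[1] = abbbaecedbdad$d  (last char: 'd')
  sorted[2] = ad$dabbbaecedbd  (last char: 'd')
  sorted[3] = aecedbdad$dabbb  (last char: 'b')
  sorted[4] = baecedbdad$dabb  (last char: 'b')
  sorted[5] = bbaecedbdad$dab  (last char: 'b')
  sorted[6] = bbbaecedbdad$da  (last char: 'a')
  sorted[7] = bdad$dabbbaeced  (last char: 'd')
  sorted[8] = cedbdad$dabbbae  (last char: 'e')
  sorted[9] = d$dabbbaecedbda  (last char: 'a')
  sorted[10] = dabbbaecedbdad$  (last char: '$')
  sorted[11] = dad$dabbbaecedb  (last char: 'b')
  sorted[12] = dbdad$dabbbaece  (last char: 'e')
  sorted[13] = ecedbdad$dabbba  (last char: 'a')
  sorted[14] = edbdad$dabbbaec  (last char: 'c')
Last column: dddbbbadea$beac
Original string S is at sorted index 10

Answer: dddbbbadea$beac
10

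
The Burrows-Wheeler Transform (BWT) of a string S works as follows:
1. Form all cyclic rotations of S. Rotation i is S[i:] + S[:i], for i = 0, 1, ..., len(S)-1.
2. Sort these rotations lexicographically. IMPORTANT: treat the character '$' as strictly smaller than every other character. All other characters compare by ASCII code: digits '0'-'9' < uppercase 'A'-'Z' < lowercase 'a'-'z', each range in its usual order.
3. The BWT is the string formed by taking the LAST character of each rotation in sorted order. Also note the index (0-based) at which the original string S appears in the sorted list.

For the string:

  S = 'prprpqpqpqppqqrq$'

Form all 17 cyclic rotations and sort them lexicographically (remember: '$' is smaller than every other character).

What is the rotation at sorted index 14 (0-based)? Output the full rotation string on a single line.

Answer: rpqpqpqppqqrq$prp

Derivation:
All 17 rotations (rotation i = S[i:]+S[:i]):
  rot[0] = prprpqpqpqppqqrq$
  rot[1] = rprpqpqpqppqqrq$p
  rot[2] = prpqpqpqppqqrq$pr
  rot[3] = rpqpqpqppqqrq$prp
  rot[4] = pqpqpqppqqrq$prpr
  rot[5] = qpqpqppqqrq$prprp
  rot[6] = pqpqppqqrq$prprpq
  rot[7] = qpqppqqrq$prprpqp
  rot[8] = pqppqqrq$prprpqpq
  rot[9] = qppqqrq$prprpqpqp
  rot[10] = ppqqrq$prprpqpqpq
  rot[11] = pqqrq$prprpqpqpqp
  rot[12] = qqrq$prprpqpqpqpp
  rot[13] = qrq$prprpqpqpqppq
  rot[14] = rq$prprpqpqpqppqq
  rot[15] = q$prprpqpqpqppqqr
  rot[16] = $prprpqpqpqppqqrq
Sorted (with $ < everything):
  sorted[0] = $prprpqpqpqppqqrq
  sorted[1] = ppqqrq$prprpqpqpq
  sorted[2] = pqppqqrq$prprpqpq
  sorted[3] = pqpqppqqrq$prprpq
  sorted[4] = pqpqpqppqqrq$prpr
  sorted[5] = pqqrq$prprpqpqpqp
  sorted[6] = prpqpqpqppqqrq$pr
  sorted[7] = prprpqpqpqppqqrq$
  sorted[8] = q$prprpqpqpqppqqr
  sorted[9] = qppqqrq$prprpqpqp
  sorted[10] = qpqppqqrq$prprpqp
  sorted[11] = qpqpqppqqrq$prprp
  sorted[12] = qqrq$prprpqpqpqpp
  sorted[13] = qrq$prprpqpqpqppq
  sorted[14] = rpqpqpqppqqrq$prp
  sorted[15] = rprpqpqpqppqqrq$p
  sorted[16] = rq$prprpqpqpqppqq
sorted[14] = rpqpqpqppqqrq$prp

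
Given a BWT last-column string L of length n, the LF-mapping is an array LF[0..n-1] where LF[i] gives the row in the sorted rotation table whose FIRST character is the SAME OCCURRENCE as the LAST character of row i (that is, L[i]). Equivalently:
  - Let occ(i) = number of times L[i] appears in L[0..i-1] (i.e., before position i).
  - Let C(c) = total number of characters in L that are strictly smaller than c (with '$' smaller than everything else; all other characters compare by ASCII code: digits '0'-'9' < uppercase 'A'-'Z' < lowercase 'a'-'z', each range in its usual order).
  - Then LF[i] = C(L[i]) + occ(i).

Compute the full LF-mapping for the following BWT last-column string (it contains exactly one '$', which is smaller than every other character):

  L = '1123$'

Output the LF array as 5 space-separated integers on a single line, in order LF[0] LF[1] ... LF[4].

Char counts: '$':1, '1':2, '2':1, '3':1
C (first-col start): C('$')=0, C('1')=1, C('2')=3, C('3')=4
L[0]='1': occ=0, LF[0]=C('1')+0=1+0=1
L[1]='1': occ=1, LF[1]=C('1')+1=1+1=2
L[2]='2': occ=0, LF[2]=C('2')+0=3+0=3
L[3]='3': occ=0, LF[3]=C('3')+0=4+0=4
L[4]='$': occ=0, LF[4]=C('$')+0=0+0=0

Answer: 1 2 3 4 0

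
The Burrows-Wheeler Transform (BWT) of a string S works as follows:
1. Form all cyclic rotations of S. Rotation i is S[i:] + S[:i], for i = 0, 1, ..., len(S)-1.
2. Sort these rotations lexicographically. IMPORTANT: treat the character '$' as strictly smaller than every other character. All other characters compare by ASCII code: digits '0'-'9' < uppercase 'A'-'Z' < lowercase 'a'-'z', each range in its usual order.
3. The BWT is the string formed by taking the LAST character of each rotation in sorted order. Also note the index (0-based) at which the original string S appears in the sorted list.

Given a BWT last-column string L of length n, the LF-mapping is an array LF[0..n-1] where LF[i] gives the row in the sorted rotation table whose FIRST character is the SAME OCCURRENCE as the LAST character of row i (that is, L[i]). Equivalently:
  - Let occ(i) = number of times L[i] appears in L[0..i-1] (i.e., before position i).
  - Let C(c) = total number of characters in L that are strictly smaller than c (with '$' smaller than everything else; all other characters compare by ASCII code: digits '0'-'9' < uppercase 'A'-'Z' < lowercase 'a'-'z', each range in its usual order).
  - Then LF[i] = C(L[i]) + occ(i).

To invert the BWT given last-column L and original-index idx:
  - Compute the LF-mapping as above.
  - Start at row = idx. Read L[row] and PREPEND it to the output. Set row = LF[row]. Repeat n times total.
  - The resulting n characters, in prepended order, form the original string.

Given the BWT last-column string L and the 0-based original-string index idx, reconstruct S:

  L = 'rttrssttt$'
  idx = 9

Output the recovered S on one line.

LF mapping: 1 5 6 2 3 4 7 8 9 0
Walk LF starting at row 9, prepending L[row]:
  step 1: row=9, L[9]='$', prepend. Next row=LF[9]=0
  step 2: row=0, L[0]='r', prepend. Next row=LF[0]=1
  step 3: row=1, L[1]='t', prepend. Next row=LF[1]=5
  step 4: row=5, L[5]='s', prepend. Next row=LF[5]=4
  step 5: row=4, L[4]='s', prepend. Next row=LF[4]=3
  step 6: row=3, L[3]='r', prepend. Next row=LF[3]=2
  step 7: row=2, L[2]='t', prepend. Next row=LF[2]=6
  step 8: row=6, L[6]='t', prepend. Next row=LF[6]=7
  step 9: row=7, L[7]='t', prepend. Next row=LF[7]=8
  step 10: row=8, L[8]='t', prepend. Next row=LF[8]=9
Reversed output: ttttrsstr$

Answer: ttttrsstr$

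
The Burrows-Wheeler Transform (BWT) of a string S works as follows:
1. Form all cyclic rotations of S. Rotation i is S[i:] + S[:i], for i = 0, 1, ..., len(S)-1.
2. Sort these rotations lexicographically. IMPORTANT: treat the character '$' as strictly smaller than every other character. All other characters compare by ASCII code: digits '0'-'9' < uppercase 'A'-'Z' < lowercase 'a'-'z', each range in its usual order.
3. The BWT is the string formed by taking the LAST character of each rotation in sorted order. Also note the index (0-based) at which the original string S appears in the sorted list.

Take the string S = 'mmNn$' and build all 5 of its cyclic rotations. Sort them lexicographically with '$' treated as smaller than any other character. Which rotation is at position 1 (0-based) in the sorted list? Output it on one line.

All 5 rotations (rotation i = S[i:]+S[:i]):
  rot[0] = mmNn$
  rot[1] = mNn$m
  rot[2] = Nn$mm
  rot[3] = n$mmN
  rot[4] = $mmNn
Sorted (with $ < everything):
  sorted[0] = $mmNn
  sorted[1] = Nn$mm
  sorted[2] = mNn$m
  sorted[3] = mmNn$
  sorted[4] = n$mmN
sorted[1] = Nn$mm

Answer: Nn$mm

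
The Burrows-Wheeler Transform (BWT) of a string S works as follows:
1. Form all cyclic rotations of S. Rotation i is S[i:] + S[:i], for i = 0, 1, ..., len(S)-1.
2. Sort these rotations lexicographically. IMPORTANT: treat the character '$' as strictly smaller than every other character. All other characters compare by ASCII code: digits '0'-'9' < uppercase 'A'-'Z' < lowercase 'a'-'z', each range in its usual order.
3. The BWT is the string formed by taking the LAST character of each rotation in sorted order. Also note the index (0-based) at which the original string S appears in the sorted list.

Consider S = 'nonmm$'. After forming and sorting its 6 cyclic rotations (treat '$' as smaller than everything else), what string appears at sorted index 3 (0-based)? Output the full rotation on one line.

Answer: nmm$no

Derivation:
All 6 rotations (rotation i = S[i:]+S[:i]):
  rot[0] = nonmm$
  rot[1] = onmm$n
  rot[2] = nmm$no
  rot[3] = mm$non
  rot[4] = m$nonm
  rot[5] = $nonmm
Sorted (with $ < everything):
  sorted[0] = $nonmm
  sorted[1] = m$nonm
  sorted[2] = mm$non
  sorted[3] = nmm$no
  sorted[4] = nonmm$
  sorted[5] = onmm$n
sorted[3] = nmm$no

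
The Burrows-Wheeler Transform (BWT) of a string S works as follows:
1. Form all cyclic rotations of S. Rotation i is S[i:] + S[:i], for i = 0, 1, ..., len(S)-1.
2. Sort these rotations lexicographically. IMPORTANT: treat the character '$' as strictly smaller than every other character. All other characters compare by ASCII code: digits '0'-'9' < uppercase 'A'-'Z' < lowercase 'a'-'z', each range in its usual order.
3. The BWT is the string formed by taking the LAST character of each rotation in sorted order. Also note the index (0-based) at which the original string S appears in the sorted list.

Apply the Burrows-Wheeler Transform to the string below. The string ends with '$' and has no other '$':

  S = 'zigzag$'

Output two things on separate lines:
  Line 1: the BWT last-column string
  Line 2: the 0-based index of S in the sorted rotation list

All 7 rotations (rotation i = S[i:]+S[:i]):
  rot[0] = zigzag$
  rot[1] = igzag$z
  rot[2] = gzag$zi
  rot[3] = zag$zig
  rot[4] = ag$zigz
  rot[5] = g$zigza
  rot[6] = $zigzag
Sorted (with $ < everything):
  sorted[0] = $zigzag  (last char: 'g')
  sorted[1] = ag$zigz  (last char: 'z')
  sorted[2] = g$zigza  (last char: 'a')
  sorted[3] = gzag$zi  (last char: 'i')
  sorted[4] = igzag$z  (last char: 'z')
  sorted[5] = zag$zig  (last char: 'g')
  sorted[6] = zigzag$  (last char: '$')
Last column: gzaizg$
Original string S is at sorted index 6

Answer: gzaizg$
6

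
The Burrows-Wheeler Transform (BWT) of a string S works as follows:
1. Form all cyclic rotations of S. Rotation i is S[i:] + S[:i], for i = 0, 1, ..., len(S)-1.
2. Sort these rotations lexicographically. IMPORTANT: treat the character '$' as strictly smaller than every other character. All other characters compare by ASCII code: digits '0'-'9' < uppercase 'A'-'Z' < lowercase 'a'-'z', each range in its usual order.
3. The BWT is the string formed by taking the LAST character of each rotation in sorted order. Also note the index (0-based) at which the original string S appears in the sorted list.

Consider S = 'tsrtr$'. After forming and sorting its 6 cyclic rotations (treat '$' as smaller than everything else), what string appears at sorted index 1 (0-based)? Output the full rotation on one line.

All 6 rotations (rotation i = S[i:]+S[:i]):
  rot[0] = tsrtr$
  rot[1] = srtr$t
  rot[2] = rtr$ts
  rot[3] = tr$tsr
  rot[4] = r$tsrt
  rot[5] = $tsrtr
Sorted (with $ < everything):
  sorted[0] = $tsrtr
  sorted[1] = r$tsrt
  sorted[2] = rtr$ts
  sorted[3] = srtr$t
  sorted[4] = tr$tsr
  sorted[5] = tsrtr$
sorted[1] = r$tsrt

Answer: r$tsrt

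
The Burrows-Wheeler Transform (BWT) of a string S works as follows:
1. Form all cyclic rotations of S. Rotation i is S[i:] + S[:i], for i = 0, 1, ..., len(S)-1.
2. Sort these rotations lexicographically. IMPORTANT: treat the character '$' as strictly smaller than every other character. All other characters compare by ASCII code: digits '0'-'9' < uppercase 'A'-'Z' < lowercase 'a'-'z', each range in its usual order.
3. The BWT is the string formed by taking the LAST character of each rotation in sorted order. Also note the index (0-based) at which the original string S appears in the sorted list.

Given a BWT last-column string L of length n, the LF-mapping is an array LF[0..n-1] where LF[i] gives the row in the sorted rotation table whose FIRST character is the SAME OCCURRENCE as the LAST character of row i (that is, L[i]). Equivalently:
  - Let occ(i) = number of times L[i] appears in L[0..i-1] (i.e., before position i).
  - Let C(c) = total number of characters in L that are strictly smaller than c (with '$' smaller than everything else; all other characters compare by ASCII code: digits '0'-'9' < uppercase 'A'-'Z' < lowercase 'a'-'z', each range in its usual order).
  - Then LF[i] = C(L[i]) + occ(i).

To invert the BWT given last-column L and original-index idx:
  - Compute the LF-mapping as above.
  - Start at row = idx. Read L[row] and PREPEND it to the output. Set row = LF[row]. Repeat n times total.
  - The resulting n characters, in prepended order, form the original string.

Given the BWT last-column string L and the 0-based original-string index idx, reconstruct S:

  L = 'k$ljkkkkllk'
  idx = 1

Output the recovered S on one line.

Answer: jkkkkklllk$

Derivation:
LF mapping: 2 0 8 1 3 4 5 6 9 10 7
Walk LF starting at row 1, prepending L[row]:
  step 1: row=1, L[1]='$', prepend. Next row=LF[1]=0
  step 2: row=0, L[0]='k', prepend. Next row=LF[0]=2
  step 3: row=2, L[2]='l', prepend. Next row=LF[2]=8
  step 4: row=8, L[8]='l', prepend. Next row=LF[8]=9
  step 5: row=9, L[9]='l', prepend. Next row=LF[9]=10
  step 6: row=10, L[10]='k', prepend. Next row=LF[10]=7
  step 7: row=7, L[7]='k', prepend. Next row=LF[7]=6
  step 8: row=6, L[6]='k', prepend. Next row=LF[6]=5
  step 9: row=5, L[5]='k', prepend. Next row=LF[5]=4
  step 10: row=4, L[4]='k', prepend. Next row=LF[4]=3
  step 11: row=3, L[3]='j', prepend. Next row=LF[3]=1
Reversed output: jkkkkklllk$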